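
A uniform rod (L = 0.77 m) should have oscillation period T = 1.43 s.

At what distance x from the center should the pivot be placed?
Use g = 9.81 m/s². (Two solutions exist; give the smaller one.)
T = 2π√((L²/12 + x²)/(gx)). Let c = T²g/(4π²) = 0.5081.
x² − cx + L²/12 = 0 → x = (c − √(c² − L²/3))/2 = 0.131 m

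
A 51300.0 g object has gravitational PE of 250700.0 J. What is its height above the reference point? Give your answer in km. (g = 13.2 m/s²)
PE = mgh → h = PE/(mg) = 2.507e+05 J / (51.3 kg × 13.2 m/s²) = 370.2 m = 0.3702 km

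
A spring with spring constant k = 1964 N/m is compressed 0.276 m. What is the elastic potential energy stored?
PE = ½kx² = ½×1964×0.276² = 74.8 J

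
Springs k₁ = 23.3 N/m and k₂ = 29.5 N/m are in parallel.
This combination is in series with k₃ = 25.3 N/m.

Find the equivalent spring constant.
k₁₂ = k₁ + k₂ = 52.8 N/m (parallel)
1/k_eq = 1/k₁₂ + 1/k₃ → k_eq = 17.1 N/m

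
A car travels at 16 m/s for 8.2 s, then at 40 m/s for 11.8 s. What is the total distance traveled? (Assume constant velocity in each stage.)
d₁ = v₁t₁ = 16 × 8.2 = 131.2 m
d₂ = v₂t₂ = 40 × 11.8 = 472 m
d_total = 131.2 + 472 = 603.2 m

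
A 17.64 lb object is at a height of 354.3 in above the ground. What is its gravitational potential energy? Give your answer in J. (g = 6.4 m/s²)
PE = mgh = 8.001 kg × 6.4 m/s² × 8.999 m = 460.8 J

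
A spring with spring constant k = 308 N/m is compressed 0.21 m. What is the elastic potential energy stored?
PE = ½kx² = ½×308×0.21² = 6.791 J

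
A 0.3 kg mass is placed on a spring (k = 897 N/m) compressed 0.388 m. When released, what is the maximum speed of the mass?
½kx² = ½mv² → v = x√(k/m) = 0.388×√(897/0.3) = 21.22 m/s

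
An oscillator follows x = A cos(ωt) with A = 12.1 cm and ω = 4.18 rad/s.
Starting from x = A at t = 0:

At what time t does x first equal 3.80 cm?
cos(ωt) = x/A = 3.8/12.1 = 0.314
ωt = arccos(0.314) = 1.251 rad
t = 1.251/4.18 = 0.2994 s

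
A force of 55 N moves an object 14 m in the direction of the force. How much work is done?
W = Fd = 55×14 = 770.0 J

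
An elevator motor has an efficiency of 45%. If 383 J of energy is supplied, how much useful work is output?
W_out = η × W_in = 0.45 × 383 = 172.35 J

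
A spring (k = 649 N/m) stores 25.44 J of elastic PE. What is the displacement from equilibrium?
PE = ½kx² → x = √(2PE/k) = √(2×25.44/649) = 0.28 m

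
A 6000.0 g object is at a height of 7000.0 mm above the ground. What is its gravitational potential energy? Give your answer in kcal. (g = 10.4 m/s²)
PE = mgh = 6 kg × 10.4 m/s² × 7 m = 436.8 J = 0.1044 kcal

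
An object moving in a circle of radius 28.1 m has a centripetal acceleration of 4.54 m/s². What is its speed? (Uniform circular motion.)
v = √(a_c × r) = √(4.54 × 28.1) = 11.29 m/s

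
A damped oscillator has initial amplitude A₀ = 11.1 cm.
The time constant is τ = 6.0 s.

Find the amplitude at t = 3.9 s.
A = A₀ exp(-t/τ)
A = A₀ exp(−t/τ) = 11.1×exp(−3.9/6.0) = 5.795 cm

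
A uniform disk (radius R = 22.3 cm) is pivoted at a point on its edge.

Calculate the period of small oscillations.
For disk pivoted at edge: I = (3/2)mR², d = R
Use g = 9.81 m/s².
I/m = (3/2)R² = 0.07459 m²; d = R = 0.223 m
T = 2π√((3/2)R²/(gR)) = 2π√(3R/(2g)) = 1.16 s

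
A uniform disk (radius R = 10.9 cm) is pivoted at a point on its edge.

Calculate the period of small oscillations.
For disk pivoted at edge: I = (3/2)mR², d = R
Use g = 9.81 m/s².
I/m = (3/2)R² = 0.01782 m²; d = R = 0.109 m
T = 2π√((3/2)R²/(gR)) = 2π√(3R/(2g)) = 0.8112 s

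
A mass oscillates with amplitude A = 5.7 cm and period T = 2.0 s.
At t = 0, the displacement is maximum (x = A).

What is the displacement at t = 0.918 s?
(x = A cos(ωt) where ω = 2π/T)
ω = 2π/T = 2π/2.0 = 3.142 rad/s
x = A cos(ωt) = 5.7×cos(3.142×0.918) = -5.512 cm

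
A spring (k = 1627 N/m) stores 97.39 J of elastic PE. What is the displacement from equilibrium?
PE = ½kx² → x = √(2PE/k) = √(2×97.39/1627) = 0.346 m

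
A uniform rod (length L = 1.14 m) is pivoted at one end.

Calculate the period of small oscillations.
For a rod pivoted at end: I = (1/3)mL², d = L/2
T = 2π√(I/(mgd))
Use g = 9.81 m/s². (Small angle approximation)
I/m = (1/3)L² = 0.4332 m²; d = L/2 = 0.57 m
T = 2π√(I/(mgd)) = 2π√(0.4332/(9.81×0.57)) = 1.749 s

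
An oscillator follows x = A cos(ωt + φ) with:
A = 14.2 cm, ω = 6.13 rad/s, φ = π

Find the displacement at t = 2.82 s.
x = A cos(ωt + φ) = 14.2×cos(6.13×2.82 + π) = -0.1113 cm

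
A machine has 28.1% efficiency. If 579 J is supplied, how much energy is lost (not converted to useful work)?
W_out = η × W_in = 0.281×579 = 162.7 J
W_lost = W_in − W_out = 579 − 162.7 = 416.3 J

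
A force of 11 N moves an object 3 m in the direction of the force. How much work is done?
W = Fd = 11×3 = 33.0 J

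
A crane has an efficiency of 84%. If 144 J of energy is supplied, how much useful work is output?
W_out = η × W_in = 0.84 × 144 = 120.96 J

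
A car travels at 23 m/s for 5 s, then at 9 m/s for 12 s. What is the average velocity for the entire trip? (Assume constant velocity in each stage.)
d₁ = v₁t₁ = 23 × 5 = 115 m
d₂ = v₂t₂ = 9 × 12 = 108 m
d_total = 223 m, t_total = 17 s
v_avg = d_total/t_total = 223/17 = 13.12 m/s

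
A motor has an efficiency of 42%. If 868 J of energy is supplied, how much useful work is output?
W_out = η × W_in = 0.42 × 868 = 364.56 J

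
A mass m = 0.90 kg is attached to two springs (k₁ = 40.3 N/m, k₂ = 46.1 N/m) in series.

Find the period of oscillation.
k_eq = k₁k₂/(k₁+k₂) = 21.5 N/m
T = 2π√(m/k_eq) = 2π√(0.9/21.5) = 1.285 s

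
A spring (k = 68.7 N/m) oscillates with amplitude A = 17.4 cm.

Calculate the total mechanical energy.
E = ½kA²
E = ½kA² = ½×68.7×(0.174)² = 1.04 J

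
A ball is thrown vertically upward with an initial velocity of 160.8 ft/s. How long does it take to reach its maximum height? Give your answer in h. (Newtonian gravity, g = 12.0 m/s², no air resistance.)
t_up = v₀/g (with unit conversion) = 0.001135 h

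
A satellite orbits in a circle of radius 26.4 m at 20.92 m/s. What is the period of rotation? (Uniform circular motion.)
T = 2πr/v = 2π×26.4/20.92 = 7.93 s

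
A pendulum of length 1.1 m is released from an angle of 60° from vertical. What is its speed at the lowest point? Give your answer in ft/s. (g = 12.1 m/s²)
h = L(1 − cosθ) = 1.1×(1 − cos60°) = 0.55 m
v = √(2gh) = √(2×12.1×0.55) = 3.648 m/s = 11.97 ft/s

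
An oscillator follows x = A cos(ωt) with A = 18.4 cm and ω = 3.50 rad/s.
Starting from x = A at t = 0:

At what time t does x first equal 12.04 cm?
cos(ωt) = x/A = 12.04/18.4 = 0.6543
ωt = arccos(0.6543) = 0.8575 rad
t = 0.8575/3.5 = 0.245 s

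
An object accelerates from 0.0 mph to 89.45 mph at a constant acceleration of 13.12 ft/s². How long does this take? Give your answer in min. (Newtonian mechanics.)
t = (v - v₀)/a (with unit conversion) = 0.1667 min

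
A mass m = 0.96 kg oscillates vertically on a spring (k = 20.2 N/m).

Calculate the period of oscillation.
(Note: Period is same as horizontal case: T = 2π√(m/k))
T = 2π√(m/k) = 2π√(0.96/20.2) = 1.37 s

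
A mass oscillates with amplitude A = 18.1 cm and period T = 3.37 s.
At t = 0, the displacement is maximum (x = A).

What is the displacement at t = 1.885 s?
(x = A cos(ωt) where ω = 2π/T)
ω = 2π/T = 2π/3.37 = 1.864 rad/s
x = A cos(ωt) = 18.1×cos(1.864×1.885) = -16.86 cm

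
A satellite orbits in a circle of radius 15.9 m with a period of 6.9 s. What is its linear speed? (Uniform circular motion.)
v = 2πr/T = 2π×15.9/6.9 = 14.48 m/s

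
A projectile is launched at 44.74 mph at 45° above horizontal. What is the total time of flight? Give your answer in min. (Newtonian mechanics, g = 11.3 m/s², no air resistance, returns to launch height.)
T = 2v₀sin(θ)/g (with unit conversion) = 0.04172 min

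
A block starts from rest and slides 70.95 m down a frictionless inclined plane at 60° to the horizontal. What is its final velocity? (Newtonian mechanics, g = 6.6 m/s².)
a = g sin(θ) = 6.6 × sin(60°) = 5.72 m/s²
v = √(2ad) = √(2 × 5.72 × 70.95) = 28.48 m/s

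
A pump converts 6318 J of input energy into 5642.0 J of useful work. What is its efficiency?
η = W_out/W_in = 5642.0/6318 = 0.893 = 89.3%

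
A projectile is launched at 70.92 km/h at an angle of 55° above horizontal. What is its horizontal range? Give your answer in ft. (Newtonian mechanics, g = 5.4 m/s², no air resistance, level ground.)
R = v₀² sin(2θ) / g (with unit conversion) = 221.6 ft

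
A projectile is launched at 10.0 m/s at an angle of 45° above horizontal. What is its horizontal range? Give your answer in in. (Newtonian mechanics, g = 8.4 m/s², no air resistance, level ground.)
R = v₀² sin(2θ) / g (with unit conversion) = 468.7 in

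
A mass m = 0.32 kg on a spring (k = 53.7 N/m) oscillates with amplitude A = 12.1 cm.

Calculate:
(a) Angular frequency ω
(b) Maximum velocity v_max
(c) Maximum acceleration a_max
ω = √(k/m) = √(53.7/0.32) = 12.95 rad/s
v_max = ωA = 12.95×0.121 = 1.567 m/s
a_max = ω²A = 12.95²×0.121 = 20.31 m/s²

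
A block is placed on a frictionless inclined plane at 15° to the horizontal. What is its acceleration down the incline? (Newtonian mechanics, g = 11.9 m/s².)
a = g sin(θ) = 11.9 × sin(15°) = 11.9 × 0.2588 = 3.08 m/s²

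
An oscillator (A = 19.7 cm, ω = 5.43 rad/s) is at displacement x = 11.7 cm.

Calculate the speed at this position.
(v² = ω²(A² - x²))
v = ω√(A² − x²) = 5.43×√(0.197² − 0.117²) = 0.8606 m/s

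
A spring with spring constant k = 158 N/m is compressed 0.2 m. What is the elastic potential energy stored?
PE = ½kx² = ½×158×0.2² = 3.16 J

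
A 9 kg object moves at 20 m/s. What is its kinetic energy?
KE = ½mv² = ½×9×20² = 1800.0 J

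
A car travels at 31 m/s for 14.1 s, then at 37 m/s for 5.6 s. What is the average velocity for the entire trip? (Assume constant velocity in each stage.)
d₁ = v₁t₁ = 31 × 14.1 = 437.1 m
d₂ = v₂t₂ = 37 × 5.6 = 207.2 m
d_total = 644.3 m, t_total = 19.7 s
v_avg = d_total/t_total = 644.3/19.7 = 32.71 m/s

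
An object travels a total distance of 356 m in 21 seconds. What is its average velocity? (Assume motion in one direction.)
v_avg = Δd / Δt = 356 / 21 = 16.95 m/s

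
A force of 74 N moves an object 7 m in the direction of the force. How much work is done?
W = Fd = 74×7 = 518.0 J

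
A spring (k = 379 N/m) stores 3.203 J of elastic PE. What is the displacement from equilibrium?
PE = ½kx² → x = √(2PE/k) = √(2×3.203/379) = 0.13 m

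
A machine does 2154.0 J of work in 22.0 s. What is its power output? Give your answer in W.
P = W/t = 2154 J / 22 s = 97.91 W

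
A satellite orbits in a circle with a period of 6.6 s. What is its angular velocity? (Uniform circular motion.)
ω = 2π/T = 2π/6.6 = 0.952 rad/s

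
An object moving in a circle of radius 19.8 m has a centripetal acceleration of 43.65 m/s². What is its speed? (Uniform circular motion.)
v = √(a_c × r) = √(43.65 × 19.8) = 29.4 m/s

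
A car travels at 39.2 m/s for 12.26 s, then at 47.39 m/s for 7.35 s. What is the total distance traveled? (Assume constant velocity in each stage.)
d₁ = v₁t₁ = 39.2 × 12.26 = 480.592 m
d₂ = v₂t₂ = 47.39 × 7.35 = 348.316 m
d_total = 480.592 + 348.316 = 828.91 m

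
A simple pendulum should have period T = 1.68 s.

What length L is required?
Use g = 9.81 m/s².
T = 2π√(L/g) → L = g(T/2π)² = 9.81×(1.68/2π)² = 0.7013 m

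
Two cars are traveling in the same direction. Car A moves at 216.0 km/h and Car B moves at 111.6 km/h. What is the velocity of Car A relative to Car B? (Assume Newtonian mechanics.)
v_rel = v_A - v_B = 216.0 - 111.6 = 104.4 km/h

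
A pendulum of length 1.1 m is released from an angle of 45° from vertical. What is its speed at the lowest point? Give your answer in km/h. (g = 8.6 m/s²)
h = L(1 − cosθ) = 1.1×(1 − cos45°) = 0.3222 m
v = √(2gh) = √(2×8.6×0.3222) = 2.354 m/s = 8.475 km/h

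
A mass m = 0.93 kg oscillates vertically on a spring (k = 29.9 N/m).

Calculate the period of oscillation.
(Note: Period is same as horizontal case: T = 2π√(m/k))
T = 2π√(m/k) = 2π√(0.93/29.9) = 1.108 s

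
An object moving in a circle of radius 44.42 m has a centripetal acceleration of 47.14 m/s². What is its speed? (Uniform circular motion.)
v = √(a_c × r) = √(47.14 × 44.42) = 45.76 m/s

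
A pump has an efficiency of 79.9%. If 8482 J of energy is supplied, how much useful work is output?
W_out = η × W_in = 0.799 × 8482 = 6777.1 J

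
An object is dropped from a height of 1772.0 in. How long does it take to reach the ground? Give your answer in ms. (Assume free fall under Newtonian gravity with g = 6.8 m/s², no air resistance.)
t = √(2h/g) (with unit conversion) = 3638.0 ms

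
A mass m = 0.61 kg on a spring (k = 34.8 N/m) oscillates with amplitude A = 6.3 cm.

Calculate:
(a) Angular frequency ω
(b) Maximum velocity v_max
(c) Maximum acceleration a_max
ω = √(k/m) = √(34.8/0.61) = 7.553 rad/s
v_max = ωA = 7.553×0.063 = 0.4758 m/s
a_max = ω²A = 7.553²×0.063 = 3.594 m/s²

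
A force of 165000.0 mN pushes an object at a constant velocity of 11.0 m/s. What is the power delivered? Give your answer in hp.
P = Fv = 165 N × 11 m/s = 1815 W = 2.434 hp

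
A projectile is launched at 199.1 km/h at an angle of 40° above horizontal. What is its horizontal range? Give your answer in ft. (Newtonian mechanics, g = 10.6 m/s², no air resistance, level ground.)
R = v₀² sin(2θ) / g (with unit conversion) = 932.3 ft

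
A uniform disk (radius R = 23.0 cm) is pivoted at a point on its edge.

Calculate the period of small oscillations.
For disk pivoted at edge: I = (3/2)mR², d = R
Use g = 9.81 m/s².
I/m = (3/2)R² = 0.07935 m²; d = R = 0.23 m
T = 2π√((3/2)R²/(gR)) = 2π√(3R/(2g)) = 1.178 s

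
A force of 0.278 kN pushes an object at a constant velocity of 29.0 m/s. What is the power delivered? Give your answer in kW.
P = Fv = 278 N × 29 m/s = 8062 W = 8.062 kW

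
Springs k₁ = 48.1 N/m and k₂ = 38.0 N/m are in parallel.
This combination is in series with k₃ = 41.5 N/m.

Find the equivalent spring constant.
k₁₂ = k₁ + k₂ = 86.1 N/m (parallel)
1/k_eq = 1/k₁₂ + 1/k₃ → k_eq = 28 N/m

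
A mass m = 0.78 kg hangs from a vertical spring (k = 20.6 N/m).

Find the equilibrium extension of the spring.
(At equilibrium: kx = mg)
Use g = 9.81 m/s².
x_eq = mg/k = 0.78×9.81/20.6 = 0.3714 m = 37.14 cm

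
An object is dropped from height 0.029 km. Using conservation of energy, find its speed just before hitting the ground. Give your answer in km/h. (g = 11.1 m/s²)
mgh = ½mv² → v = √(2gh) = √(2×11.1×29) = 25.37 m/s = 91.34 km/h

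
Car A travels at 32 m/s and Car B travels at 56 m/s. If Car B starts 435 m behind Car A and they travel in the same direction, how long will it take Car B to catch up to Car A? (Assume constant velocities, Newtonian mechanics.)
Relative speed: v_rel = 56 - 32 = 24 m/s
Time to catch: t = d₀/v_rel = 435/24 = 18.12 s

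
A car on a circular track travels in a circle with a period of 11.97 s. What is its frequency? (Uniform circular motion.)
f = 1/T = 1/11.97 = 0.0835 Hz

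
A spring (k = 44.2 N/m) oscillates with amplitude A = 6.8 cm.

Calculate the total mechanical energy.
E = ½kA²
E = ½kA² = ½×44.2×(0.068)² = 0.1022 J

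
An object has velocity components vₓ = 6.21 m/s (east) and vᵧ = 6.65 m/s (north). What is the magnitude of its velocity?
|v| = √(vₓ² + vᵧ²) = √(6.21² + 6.65²) = √(82.7866) = 9.1 m/s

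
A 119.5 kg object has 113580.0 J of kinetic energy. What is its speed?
KE = ½mv² → v = √(2KE/m) = √(2×113580.0/119.5) = 43.6 m/s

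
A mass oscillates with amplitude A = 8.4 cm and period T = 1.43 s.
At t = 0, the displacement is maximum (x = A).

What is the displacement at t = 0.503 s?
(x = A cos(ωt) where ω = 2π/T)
ω = 2π/T = 2π/1.43 = 4.394 rad/s
x = A cos(ωt) = 8.4×cos(4.394×0.503) = -5.012 cm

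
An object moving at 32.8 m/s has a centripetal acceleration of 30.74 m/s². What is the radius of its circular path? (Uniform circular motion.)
r = v²/a_c = 32.8²/30.74 = 35.0 m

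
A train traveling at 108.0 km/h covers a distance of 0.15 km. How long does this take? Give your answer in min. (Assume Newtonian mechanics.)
t = d/v (with unit conversion) = 0.08333 min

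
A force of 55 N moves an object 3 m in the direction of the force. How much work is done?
W = Fd = 55×3 = 165.0 J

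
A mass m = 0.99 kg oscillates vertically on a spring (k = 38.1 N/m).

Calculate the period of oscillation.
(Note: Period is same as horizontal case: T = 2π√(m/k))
T = 2π√(m/k) = 2π√(0.99/38.1) = 1.013 s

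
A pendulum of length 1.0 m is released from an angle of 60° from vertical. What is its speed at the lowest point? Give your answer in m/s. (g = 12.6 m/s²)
h = L(1 − cosθ) = 1.0×(1 − cos60°) = 0.5 m
v = √(2gh) = √(2×12.6×0.5) = 3.55 m/s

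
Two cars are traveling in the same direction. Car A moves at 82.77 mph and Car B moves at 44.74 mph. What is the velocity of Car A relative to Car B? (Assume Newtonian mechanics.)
v_rel = v_A - v_B = 82.77 - 44.74 = 38.03 mph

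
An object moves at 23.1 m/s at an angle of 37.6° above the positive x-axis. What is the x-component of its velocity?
vₓ = v cos(θ) = 23.1 × cos(37.6°) = 18.3 m/s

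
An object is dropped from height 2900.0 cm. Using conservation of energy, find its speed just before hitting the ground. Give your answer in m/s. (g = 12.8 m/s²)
mgh = ½mv² → v = √(2gh) = √(2×12.8×29) = 27.25 m/s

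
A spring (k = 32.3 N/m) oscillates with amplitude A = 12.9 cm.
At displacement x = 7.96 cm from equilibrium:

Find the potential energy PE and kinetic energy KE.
E_total = ½kA² = ½×32.3×(0.129)² = 0.2688 J
PE = ½kx² = ½×32.3×(0.0796)² = 0.1023 J
KE = E_total − PE = 0.1664 J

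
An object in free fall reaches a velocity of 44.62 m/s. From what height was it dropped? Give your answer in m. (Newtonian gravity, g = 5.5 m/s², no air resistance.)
h = v²/(2g) = 181.0 m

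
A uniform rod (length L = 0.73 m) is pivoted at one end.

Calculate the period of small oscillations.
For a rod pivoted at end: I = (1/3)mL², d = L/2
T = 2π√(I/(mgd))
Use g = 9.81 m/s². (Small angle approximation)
I/m = (1/3)L² = 0.1776 m²; d = L/2 = 0.365 m
T = 2π√(I/(mgd)) = 2π√(0.1776/(9.81×0.365)) = 1.399 s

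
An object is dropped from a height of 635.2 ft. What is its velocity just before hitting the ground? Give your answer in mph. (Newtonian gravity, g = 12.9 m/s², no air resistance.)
v = √(2gh) (with unit conversion) = 158.1 mph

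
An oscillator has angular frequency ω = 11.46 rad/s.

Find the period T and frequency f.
T = 2π/ω = 2π/11.46 = 0.5483 s; f = ω/2π = 1.824 Hz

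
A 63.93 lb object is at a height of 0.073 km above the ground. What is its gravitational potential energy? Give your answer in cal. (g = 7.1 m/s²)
PE = mgh = 29 kg × 7.1 m/s² × 73 m = 1.503e+04 J = 3592.0 cal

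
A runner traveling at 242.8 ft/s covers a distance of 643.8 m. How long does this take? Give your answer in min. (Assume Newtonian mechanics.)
t = d/v (with unit conversion) = 0.145 min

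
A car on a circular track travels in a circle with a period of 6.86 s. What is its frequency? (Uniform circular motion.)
f = 1/T = 1/6.86 = 0.1458 Hz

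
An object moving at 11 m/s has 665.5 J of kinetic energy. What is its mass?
KE = ½mv² → m = 2KE/v² = 2×665.5/11² = 11.0 kg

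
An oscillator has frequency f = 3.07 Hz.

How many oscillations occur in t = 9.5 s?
n = f×t = 3.07×9.5 = 29.16 oscillations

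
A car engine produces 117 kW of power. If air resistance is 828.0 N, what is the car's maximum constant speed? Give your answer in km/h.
P = Fv → v = P/F = 117000 W / 828 N = 141.3 m/s = 508.7 km/h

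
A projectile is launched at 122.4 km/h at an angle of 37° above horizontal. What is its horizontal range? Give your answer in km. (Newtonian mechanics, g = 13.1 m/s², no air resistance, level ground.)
R = v₀² sin(2θ) / g (with unit conversion) = 0.08483 km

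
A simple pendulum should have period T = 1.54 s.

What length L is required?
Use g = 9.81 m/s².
T = 2π√(L/g) → L = g(T/2π)² = 9.81×(1.54/2π)² = 0.5893 m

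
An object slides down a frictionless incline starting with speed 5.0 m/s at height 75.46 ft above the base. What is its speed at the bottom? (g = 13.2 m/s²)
½mv₀² + mgh = ½mv² → v = √(v₀² + 2gh) = √(5² + 2×13.2×23) = 25.14 m/s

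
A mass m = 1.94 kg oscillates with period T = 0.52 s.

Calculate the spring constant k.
T = 2π√(m/k) → k = m(2π/T)² = 1.94×(2π/0.52)² = 283.2 N/m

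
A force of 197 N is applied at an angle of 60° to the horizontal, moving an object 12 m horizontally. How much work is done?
W = Fd cosθ = 197×12×cos(60°) = 1182.0 J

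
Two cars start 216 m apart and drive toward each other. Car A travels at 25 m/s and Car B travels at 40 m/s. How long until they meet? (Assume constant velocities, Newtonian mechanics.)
Combined speed: v_combined = 25 + 40 = 65 m/s
Time to meet: t = d/65 = 216/65 = 3.32 s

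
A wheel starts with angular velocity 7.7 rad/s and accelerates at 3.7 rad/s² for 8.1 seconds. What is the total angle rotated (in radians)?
θ = ω₀t + ½αt² = 7.7×8.1 + ½×3.7×8.1² = 183.75 rad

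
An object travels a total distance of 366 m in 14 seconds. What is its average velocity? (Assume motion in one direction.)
v_avg = Δd / Δt = 366 / 14 = 26.14 m/s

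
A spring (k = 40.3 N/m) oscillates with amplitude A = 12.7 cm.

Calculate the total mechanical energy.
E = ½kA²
E = ½kA² = ½×40.3×(0.127)² = 0.325 J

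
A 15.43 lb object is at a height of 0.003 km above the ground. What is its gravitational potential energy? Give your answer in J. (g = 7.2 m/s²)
PE = mgh = 6.999 kg × 7.2 m/s² × 3 m = 151.2 J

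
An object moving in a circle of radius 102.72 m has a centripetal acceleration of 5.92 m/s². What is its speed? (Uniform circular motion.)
v = √(a_c × r) = √(5.92 × 102.72) = 24.66 m/s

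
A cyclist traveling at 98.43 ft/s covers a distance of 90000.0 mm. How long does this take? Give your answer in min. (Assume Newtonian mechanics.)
t = d/v (with unit conversion) = 0.05 min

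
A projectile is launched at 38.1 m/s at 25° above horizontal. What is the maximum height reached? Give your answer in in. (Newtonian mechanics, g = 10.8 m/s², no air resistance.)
H = v₀²sin²(θ)/(2g) (with unit conversion) = 472.6 in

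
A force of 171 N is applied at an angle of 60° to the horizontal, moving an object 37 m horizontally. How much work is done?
W = Fd cosθ = 171×37×cos(60°) = 3163.5 J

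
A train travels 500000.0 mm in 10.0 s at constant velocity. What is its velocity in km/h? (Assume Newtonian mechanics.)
v = d/t (with unit conversion) = 180.0 km/h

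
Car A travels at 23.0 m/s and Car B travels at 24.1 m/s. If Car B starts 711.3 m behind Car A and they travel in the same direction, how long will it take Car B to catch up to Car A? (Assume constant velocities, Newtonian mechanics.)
Relative speed: v_rel = 24.1 - 23.0 = 1.1 m/s
Time to catch: t = d₀/v_rel = 711.3/1.1 = 646.64 s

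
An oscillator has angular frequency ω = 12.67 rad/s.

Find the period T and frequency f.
T = 2π/ω = 2π/12.67 = 0.4959 s; f = ω/2π = 2.016 Hz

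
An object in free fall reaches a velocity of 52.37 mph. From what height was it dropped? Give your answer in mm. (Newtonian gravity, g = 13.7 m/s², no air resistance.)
h = v²/(2g) (with unit conversion) = 20000.0 mm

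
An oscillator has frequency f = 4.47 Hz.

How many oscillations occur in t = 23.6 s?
n = f×t = 4.47×23.6 = 105.5 oscillations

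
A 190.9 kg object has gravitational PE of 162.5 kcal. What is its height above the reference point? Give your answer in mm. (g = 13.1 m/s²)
PE = mgh → h = PE/(mg) = 6.799e+05 J / (190.9 kg × 13.1 m/s²) = 271.9 m = 271900.0 mm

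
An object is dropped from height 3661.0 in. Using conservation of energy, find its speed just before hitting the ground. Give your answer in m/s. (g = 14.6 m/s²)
mgh = ½mv² → v = √(2gh) = √(2×14.6×92.99) = 52.11 m/s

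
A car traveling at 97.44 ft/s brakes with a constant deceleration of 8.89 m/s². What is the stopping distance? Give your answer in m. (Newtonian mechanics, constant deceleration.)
d = v₀² / (2a) (with unit conversion) = 49.61 m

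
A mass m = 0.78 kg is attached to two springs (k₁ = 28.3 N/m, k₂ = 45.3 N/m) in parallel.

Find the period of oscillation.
k_eq = k₁+k₂ = 73.6 N/m
T = 2π√(m/k_eq) = 2π√(0.78/73.6) = 0.6468 s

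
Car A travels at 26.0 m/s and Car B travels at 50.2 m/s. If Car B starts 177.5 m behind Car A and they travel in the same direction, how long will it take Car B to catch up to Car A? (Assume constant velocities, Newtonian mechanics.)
Relative speed: v_rel = 50.2 - 26.0 = 24.2 m/s
Time to catch: t = d₀/v_rel = 177.5/24.2 = 7.33 s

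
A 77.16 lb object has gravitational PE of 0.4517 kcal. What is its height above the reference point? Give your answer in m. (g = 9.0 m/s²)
PE = mgh → h = PE/(mg) = 1890 J / (35 kg × 9.0 m/s²) = 6 m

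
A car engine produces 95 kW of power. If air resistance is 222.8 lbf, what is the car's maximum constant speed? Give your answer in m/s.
P = Fv → v = P/F = 95000 W / 991.1 N = 95.86 m/s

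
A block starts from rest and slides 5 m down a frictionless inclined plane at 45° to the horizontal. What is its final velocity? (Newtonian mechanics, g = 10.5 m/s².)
a = g sin(θ) = 10.5 × sin(45°) = 7.42 m/s²
v = √(2ad) = √(2 × 7.42 × 5) = 8.62 m/s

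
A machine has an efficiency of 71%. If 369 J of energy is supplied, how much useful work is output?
W_out = η × W_in = 0.71 × 369 = 261.99 J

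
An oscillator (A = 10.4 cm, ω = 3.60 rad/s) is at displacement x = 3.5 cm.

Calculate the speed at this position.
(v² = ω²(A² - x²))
v = ω√(A² − x²) = 3.6×√(0.104² − 0.035²) = 0.3526 m/s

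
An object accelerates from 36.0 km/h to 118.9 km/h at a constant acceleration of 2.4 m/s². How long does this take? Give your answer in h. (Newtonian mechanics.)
t = (v - v₀)/a (with unit conversion) = 0.002665 h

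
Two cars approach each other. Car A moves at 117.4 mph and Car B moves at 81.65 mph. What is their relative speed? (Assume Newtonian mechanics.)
v_rel = v_A + v_B = 117.4 + 81.65 = 199.1 mph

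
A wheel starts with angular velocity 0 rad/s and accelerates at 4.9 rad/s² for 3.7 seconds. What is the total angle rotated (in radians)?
θ = ω₀t + ½αt² = 0×3.7 + ½×4.9×3.7² = 33.54 rad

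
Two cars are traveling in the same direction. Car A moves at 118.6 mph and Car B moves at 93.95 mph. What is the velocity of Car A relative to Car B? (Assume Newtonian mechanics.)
v_rel = v_A - v_B = 118.6 - 93.95 = 24.65 mph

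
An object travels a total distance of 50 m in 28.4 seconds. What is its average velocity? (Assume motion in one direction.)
v_avg = Δd / Δt = 50 / 28.4 = 1.76 m/s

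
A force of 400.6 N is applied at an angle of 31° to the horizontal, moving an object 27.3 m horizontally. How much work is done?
W = Fd cosθ = 400.6×27.3×cos(31°) = 9374.3 J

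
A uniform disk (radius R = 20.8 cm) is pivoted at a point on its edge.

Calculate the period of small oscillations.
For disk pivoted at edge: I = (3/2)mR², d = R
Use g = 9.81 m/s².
I/m = (3/2)R² = 0.0649 m²; d = R = 0.208 m
T = 2π√((3/2)R²/(gR)) = 2π√(3R/(2g)) = 1.121 s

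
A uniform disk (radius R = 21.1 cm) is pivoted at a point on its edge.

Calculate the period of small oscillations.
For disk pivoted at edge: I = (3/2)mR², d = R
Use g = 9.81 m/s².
I/m = (3/2)R² = 0.06678 m²; d = R = 0.211 m
T = 2π√((3/2)R²/(gR)) = 2π√(3R/(2g)) = 1.129 s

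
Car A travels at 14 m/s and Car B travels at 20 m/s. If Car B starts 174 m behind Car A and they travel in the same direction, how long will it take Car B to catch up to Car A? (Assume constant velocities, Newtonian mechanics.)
Relative speed: v_rel = 20 - 14 = 6 m/s
Time to catch: t = d₀/v_rel = 174/6 = 29.0 s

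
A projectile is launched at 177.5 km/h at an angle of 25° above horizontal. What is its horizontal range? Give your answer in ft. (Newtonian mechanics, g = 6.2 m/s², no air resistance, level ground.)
R = v₀² sin(2θ) / g (with unit conversion) = 985.5 ft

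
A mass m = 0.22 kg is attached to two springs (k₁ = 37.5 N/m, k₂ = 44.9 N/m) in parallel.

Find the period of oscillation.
k_eq = k₁+k₂ = 82.4 N/m
T = 2π√(m/k_eq) = 2π√(0.22/82.4) = 0.3247 s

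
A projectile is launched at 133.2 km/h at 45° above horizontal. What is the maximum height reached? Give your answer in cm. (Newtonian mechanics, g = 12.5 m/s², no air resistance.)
H = v₀²sin²(θ)/(2g) (with unit conversion) = 2738.0 cm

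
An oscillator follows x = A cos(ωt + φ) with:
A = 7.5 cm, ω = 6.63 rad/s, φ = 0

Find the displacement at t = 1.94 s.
x = A cos(ωt + φ) = 7.5×cos(6.63×1.94 + 0) = 7.174 cm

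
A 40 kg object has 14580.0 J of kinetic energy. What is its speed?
KE = ½mv² → v = √(2KE/m) = √(2×14580.0/40) = 27.0 m/s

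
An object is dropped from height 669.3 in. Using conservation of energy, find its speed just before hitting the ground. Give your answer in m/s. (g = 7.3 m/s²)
mgh = ½mv² → v = √(2gh) = √(2×7.3×17) = 15.75 m/s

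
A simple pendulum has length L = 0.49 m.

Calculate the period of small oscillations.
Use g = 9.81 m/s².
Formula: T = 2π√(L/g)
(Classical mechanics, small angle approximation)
T = 2π√(L/g) = 2π√(0.49/9.81) = 1.404 s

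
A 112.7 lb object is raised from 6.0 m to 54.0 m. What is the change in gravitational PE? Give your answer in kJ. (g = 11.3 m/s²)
ΔPE = mg(h₂ − h₁) = 51.12 kg × 11.3 m/s² × (54 − 6) m = 2.773e+04 J = 27.73 kJ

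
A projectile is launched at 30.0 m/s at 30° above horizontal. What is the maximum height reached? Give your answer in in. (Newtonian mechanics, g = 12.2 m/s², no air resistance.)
H = v₀²sin²(θ)/(2g) (with unit conversion) = 363.0 in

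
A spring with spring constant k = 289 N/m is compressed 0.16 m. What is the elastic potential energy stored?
PE = ½kx² = ½×289×0.16² = 3.699 J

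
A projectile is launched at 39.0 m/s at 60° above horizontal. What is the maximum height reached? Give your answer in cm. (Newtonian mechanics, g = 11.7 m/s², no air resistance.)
H = v₀²sin²(θ)/(2g) (with unit conversion) = 4875.0 cm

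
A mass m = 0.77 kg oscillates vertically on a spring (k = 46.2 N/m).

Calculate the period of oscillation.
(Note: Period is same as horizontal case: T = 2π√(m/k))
T = 2π√(m/k) = 2π√(0.77/46.2) = 0.8112 s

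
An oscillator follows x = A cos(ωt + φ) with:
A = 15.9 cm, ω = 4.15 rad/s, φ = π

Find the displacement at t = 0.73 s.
x = A cos(ωt + φ) = 15.9×cos(4.15×0.73 + π) = 15.8 cm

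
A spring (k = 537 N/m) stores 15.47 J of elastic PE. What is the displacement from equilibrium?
PE = ½kx² → x = √(2PE/k) = √(2×15.47/537) = 0.24 m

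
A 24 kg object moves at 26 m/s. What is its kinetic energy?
KE = ½mv² = ½×24×26² = 8112.0 J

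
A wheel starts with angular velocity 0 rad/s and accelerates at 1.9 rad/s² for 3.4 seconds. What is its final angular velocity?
ω = ω₀ + αt = 0 + 1.9 × 3.4 = 6.46 rad/s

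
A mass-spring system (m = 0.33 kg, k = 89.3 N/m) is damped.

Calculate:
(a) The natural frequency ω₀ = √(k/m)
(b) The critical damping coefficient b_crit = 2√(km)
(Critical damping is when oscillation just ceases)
ω₀ = √(k/m) = √(89.3/0.33) = 16.45 rad/s
b_crit = 2√(km) = 2√(89.3×0.33) = 10.86 kg/s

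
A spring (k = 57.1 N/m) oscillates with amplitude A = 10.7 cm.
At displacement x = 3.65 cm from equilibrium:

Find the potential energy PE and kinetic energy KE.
E_total = ½kA² = ½×57.1×(0.107)² = 0.3269 J
PE = ½kx² = ½×57.1×(0.0365)² = 0.03804 J
KE = E_total − PE = 0.2888 J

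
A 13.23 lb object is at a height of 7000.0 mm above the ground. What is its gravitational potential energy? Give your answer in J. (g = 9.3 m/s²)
PE = mgh = 6.001 kg × 9.3 m/s² × 7 m = 390.7 J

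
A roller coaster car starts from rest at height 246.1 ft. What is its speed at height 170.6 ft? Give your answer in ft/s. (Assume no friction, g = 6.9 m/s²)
mgh₁ = ½mv₂² + mgh₂ → v₂ = √(2g(h₁−h₂)) = √(2×6.9×(75.01−52)) = 17.82 m/s = 58.47 ft/s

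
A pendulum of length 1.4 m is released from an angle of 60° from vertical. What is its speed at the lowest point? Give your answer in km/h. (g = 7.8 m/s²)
h = L(1 − cosθ) = 1.4×(1 − cos60°) = 0.7 m
v = √(2gh) = √(2×7.8×0.7) = 3.305 m/s = 11.9 km/h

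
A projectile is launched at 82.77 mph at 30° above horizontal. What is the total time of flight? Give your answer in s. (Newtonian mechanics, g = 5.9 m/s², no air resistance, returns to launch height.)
T = 2v₀sin(θ)/g (with unit conversion) = 6.271 s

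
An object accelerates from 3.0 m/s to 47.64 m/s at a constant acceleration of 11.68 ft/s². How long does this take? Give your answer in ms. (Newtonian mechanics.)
t = (v - v₀)/a (with unit conversion) = 12540.0 ms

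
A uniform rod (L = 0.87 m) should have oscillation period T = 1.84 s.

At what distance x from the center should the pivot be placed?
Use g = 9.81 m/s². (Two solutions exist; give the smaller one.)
T = 2π√((L²/12 + x²)/(gx)). Let c = T²g/(4π²) = 0.8413.
x² − cx + L²/12 = 0 → x = (c − √(c² − L²/3))/2 = 0.0832 m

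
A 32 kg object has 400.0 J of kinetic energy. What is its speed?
KE = ½mv² → v = √(2KE/m) = √(2×400.0/32) = 5.0 m/s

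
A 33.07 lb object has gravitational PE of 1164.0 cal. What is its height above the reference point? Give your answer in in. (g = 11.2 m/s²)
PE = mgh → h = PE/(mg) = 4870 J / (15 kg × 11.2 m/s²) = 28.99 m = 1141.0 in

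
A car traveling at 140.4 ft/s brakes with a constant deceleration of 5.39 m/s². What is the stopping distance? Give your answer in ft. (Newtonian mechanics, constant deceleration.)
d = v₀² / (2a) (with unit conversion) = 557.4 ft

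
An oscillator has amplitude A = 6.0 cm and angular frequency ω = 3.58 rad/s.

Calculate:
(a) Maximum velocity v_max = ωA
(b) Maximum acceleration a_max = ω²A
v_max = ωA = 3.58×0.06 = 0.2148 m/s
a_max = ω²A = 3.58²×0.06 = 0.769 m/s²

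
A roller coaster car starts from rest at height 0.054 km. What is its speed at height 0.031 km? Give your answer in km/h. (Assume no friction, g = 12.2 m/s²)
mgh₁ = ½mv₂² + mgh₂ → v₂ = √(2g(h₁−h₂)) = √(2×12.2×(54−31)) = 23.69 m/s = 85.28 km/h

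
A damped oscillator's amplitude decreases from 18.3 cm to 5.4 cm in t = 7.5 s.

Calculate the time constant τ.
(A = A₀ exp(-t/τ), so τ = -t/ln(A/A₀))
A/A₀ = 5.4/18.3 = 0.2951; ln(A/A₀) = -1.221
τ = −t/ln(A/A₀) = −7.5/-1.221 = 6.145 s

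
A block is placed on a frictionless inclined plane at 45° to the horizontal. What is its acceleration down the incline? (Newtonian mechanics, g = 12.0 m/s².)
a = g sin(θ) = 12.0 × sin(45°) = 12.0 × 0.7071 = 8.49 m/s²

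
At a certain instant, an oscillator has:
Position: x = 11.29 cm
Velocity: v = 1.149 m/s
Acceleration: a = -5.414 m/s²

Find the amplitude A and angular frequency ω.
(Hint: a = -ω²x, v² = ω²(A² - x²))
a = −ω²x → ω = √(|a|/x) = √(5.414/0.1129) = 6.925 rad/s
v² = ω²(A² − x²) → A = √(x² + v²/ω²) = √(0.1129² + 1.149²/6.925²) = 0.2007 m = 20.07 cm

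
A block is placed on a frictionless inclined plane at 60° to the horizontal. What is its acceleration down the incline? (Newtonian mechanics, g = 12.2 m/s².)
a = g sin(θ) = 12.2 × sin(60°) = 12.2 × 0.866 = 10.57 m/s²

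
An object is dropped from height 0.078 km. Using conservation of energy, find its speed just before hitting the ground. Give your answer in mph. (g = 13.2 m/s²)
mgh = ½mv² → v = √(2gh) = √(2×13.2×78) = 45.38 m/s = 101.5 mph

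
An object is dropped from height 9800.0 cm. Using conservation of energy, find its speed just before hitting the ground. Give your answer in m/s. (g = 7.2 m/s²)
mgh = ½mv² → v = √(2gh) = √(2×7.2×98) = 37.57 m/s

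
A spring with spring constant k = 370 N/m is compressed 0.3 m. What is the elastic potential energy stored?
PE = ½kx² = ½×370×0.3² = 16.65 J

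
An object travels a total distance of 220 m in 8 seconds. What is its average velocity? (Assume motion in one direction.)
v_avg = Δd / Δt = 220 / 8 = 27.5 m/s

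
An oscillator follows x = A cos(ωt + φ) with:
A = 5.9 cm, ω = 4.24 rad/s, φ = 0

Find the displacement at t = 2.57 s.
x = A cos(ωt + φ) = 5.9×cos(4.24×2.57 + 0) = -0.5818 cm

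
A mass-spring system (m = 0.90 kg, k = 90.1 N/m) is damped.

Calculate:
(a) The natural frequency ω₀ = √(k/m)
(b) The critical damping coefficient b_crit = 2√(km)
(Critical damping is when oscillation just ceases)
ω₀ = √(k/m) = √(90.1/0.9) = 10.01 rad/s
b_crit = 2√(km) = 2√(90.1×0.9) = 18.01 kg/s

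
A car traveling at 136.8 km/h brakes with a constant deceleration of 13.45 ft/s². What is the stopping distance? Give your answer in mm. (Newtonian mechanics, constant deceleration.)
d = v₀² / (2a) (with unit conversion) = 176100.0 mm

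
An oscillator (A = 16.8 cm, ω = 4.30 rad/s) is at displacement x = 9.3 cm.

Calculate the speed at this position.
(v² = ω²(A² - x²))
v = ω√(A² − x²) = 4.3×√(0.168² − 0.093²) = 0.6016 m/s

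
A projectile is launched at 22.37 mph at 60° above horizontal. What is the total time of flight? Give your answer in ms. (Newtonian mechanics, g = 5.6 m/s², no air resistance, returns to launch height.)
T = 2v₀sin(θ)/g (with unit conversion) = 3093.0 ms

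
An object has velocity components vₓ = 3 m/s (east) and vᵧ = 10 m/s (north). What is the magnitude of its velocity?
|v| = √(vₓ² + vᵧ²) = √(3² + 10²) = √(109) = 10.44 m/s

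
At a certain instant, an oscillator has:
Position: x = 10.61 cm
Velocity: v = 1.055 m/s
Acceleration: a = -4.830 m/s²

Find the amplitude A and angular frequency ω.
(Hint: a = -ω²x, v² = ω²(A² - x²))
a = −ω²x → ω = √(|a|/x) = √(4.83/0.1061) = 6.747 rad/s
v² = ω²(A² − x²) → A = √(x² + v²/ω²) = √(0.1061² + 1.055²/6.747²) = 0.189 m = 18.9 cm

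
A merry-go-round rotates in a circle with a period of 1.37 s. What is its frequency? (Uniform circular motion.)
f = 1/T = 1/1.37 = 0.7299 Hz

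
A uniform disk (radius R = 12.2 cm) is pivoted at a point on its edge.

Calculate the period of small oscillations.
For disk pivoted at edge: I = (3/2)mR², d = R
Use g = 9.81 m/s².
I/m = (3/2)R² = 0.02233 m²; d = R = 0.122 m
T = 2π√((3/2)R²/(gR)) = 2π√(3R/(2g)) = 0.8582 s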